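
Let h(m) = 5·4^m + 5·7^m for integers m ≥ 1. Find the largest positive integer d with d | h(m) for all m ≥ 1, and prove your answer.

d = 5

Computing the first values: h(1) = 55 and h(2) = 325; gcd(55, 325) = 5, so d ≤ 5.
We prove 5 | 5·4^m + 5·7^m for all m ≥ 1 by induction on m.
When m = 1: h(1) = 55 = 5·(11), so 5 | h(1).
Inductive step: assume the claim holds for m = p, i.e. 5 | h(p). Then
h(p+1) − 7·h(p) = (5·4^(p+1) + 5·7^(p+1)) − 7·(5·4^p + 5·7^p) = (5)·4^p·(4 − 7) = (-15)·4^p. Since 5 | h(p) by the inductive hypothesis, 5 | 7·h(p); and 5 | -15 since -15 = 5·-3. Therefore 5 | h(p+1).
Hence, by induction on m, the claim holds for every m ≥ 1.
Therefore the largest such d is 5.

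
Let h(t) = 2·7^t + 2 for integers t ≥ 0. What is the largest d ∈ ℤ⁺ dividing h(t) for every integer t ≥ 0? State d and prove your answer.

Computing the first values: h(0) = 4 and h(1) = 16; gcd(4, 16) = 4, so d ≤ 4.
We prove 4 | 2·7^t + 2 for all t ≥ 0 by induction on t.
For the base case t = 0: h(0) = 4 = 4·(1), so 4 | h(0).
For the inductive step, assume it holds for an arbitrary j ≥ 0, i.e. 4 | h(j). Then
h(j+1) = 2·7^(j+1) + 2 = 7·(2·7^j + 2) - 12 = 7·h(j) - 12. The first term is divisible by 4 by the inductive hypothesis, and -12 is divisible by 4. Hence 4 | h(j+1).
By induction, the statement is established for all t ≥ 0.
Therefore the largest such d is 4.

d = 4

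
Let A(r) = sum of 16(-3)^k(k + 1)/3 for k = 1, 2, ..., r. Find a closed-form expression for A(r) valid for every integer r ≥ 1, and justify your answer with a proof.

We claim A(r) = (-3)^r(4r + 5) - 5 for all r ≥ 1.
Base step (r = 1): A(1) = -32, and the closed form gives -32. They agree.
Inductive step: suppose the statement holds for some k ≥ 1, so A(k) = (-3)^k(4k + 5) - 5.
Then A(k+1) = A(k) + (16(-3)^k(-k - 2)) = ((-3)^k(4k + 5) - 5) + (16(-3)^k(-k - 2)).
Simplifying, A(k+1) = -12(-3)^k·k - 27(-3)^k - 5 = (-3)^(k+1)(4(k+1) + 5) - 5,
which is the closed form with r = k+1.
Hence, by induction on r, the claim holds for every r ≥ 1.

A(r) = (-3)^r(4r + 5) - 5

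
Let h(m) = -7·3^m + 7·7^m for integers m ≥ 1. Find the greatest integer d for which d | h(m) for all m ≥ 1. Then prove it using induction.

Computing the first values: h(1) = 28 and h(2) = 280; gcd(28, 280) = 28, so d ≤ 28.
We prove 28 | -7·3^m + 7·7^m for all m ≥ 1 by induction on m.
When m = 1: h(1) = 28 = 28·(1), so 28 | h(1).
Suppose the result is true for m = k, i.e. 28 | h(k). Then
h(k+1) − 7·h(k) = (-7·3^(k+1) + 7·7^(k+1)) − 7·(-7·3^k + 7·7^k) = (-7)·3^k·(3 − 7) = (28)·3^k. Since 28 | h(k) by the inductive hypothesis, 28 | 7·h(k); and 28 | 28 since 28 = 28·1. Therefore 28 | h(k+1).
This completes the induction.
Therefore the largest such d is 28.

d = 28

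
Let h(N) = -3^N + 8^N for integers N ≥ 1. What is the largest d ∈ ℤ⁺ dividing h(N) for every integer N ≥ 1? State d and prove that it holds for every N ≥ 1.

d = 5

Computing the first values: h(1) = 5 and h(2) = 55; gcd(5, 55) = 5, so d ≤ 5.
We prove 5 | -3^N + 8^N for all N ≥ 1 by induction on N.
Base step (N = 1): h(1) = 5 = 5·(1), so 5 | h(1).
Inductive step: assume the claim holds for N = j, i.e. 5 | h(j). Then
8^{j+1} − 3^{j+1} = 8·8^j − 3·3^j = 8·(8^j − 3^j) + (5)·3^j. The first term is divisible by 5 by the inductive hypothesis, and the second term (5)·3^j is divisible by 5 since 5 | 5. Hence 5 | h(j+1).
Hence, by induction on N, the claim holds for every N ≥ 1.
Therefore the largest such d is 5.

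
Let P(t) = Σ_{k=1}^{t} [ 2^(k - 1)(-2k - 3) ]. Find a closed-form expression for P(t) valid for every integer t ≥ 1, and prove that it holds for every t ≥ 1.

We claim P(t) = -2^t(2t + 1) + 1 for all t ≥ 1.
For the base case t = 1: P(1) = -5, and the closed form gives -5. They agree.
Inductive step: assume the claim holds for t = k, so P(k) = -2^k(2k + 1) + 1.
Then P(k+1) = P(k) + (2^k(-2k - 5)) = (-2^k(2k + 1) + 1) + (2^k(-2k - 5)).
Simplifying, P(k+1) = -4·2^k·k - 6·2^k + 1 = -2^(k+1)(2(k+1) + 1) + 1,
which is the closed form with t = k+1.
This completes the induction.

P(t) = -2^t(2t + 1) + 1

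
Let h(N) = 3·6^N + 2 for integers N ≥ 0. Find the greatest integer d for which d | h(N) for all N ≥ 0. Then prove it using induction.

Computing the first values: h(0) = 5 and h(1) = 20; gcd(5, 20) = 5, so d ≤ 5.
We prove 5 | 3·6^N + 2 for all N ≥ 0 by induction on N.
When N = 0: h(0) = 5 = 5·(1), so 5 | h(0).
Inductive step: suppose the statement holds for some r ≥ 0, i.e. 5 | h(r). Then
h(r+1) = 3·6^(r+1) + 2 = 6·(3·6^r + 2) - 10 = 6·h(r) - 10. The first term is divisible by 5 by the inductive hypothesis, and -10 is divisible by 5. Hence 5 | h(r+1).
This completes the induction.
Therefore the largest such d is 5.

d = 5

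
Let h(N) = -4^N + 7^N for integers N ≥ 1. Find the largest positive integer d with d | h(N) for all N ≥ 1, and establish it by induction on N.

Computing the first values: h(1) = 3 and h(2) = 33; gcd(3, 33) = 3, so d ≤ 3.
We prove 3 | -4^N + 7^N for all N ≥ 1 by induction on N.
Base step (N = 1): h(1) = 3 = 3·(1), so 3 | h(1).
Inductive step: assume the claim holds for N = i, i.e. 3 | h(i). Then
7^{i+1} − 4^{i+1} = 7·7^i − 4·4^i = 7·(7^i − 4^i) + (3)·4^i. The first term is divisible by 3 by the inductive hypothesis, and the second term (3)·4^i is divisible by 3 since 3 | 3. Hence 3 | h(i+1).
Hence, by induction on N, the claim holds for every N ≥ 1.
Therefore the largest such d is 3.

d = 3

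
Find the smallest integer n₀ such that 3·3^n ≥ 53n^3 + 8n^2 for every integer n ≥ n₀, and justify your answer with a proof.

At n = 8: 19683 < 27648, so the inequality fails and n₀ ≥ 9. We prove 3·3^n ≥ 53n^3 + 8n^2 for all n ≥ 9.
For the base case n = 9: 3·3^n = 59049 and 53n^3 + 8n^2 = 39285, so 59049 ≥ 39285.
For the inductive step, assume it holds for an arbitrary p ≥ 9, so 3·3^p ≥ 53p^3 + 8p^2.
Then 3·3^(p + 1) = 3·(3·3^p) ≥ 3·(53p^3 + 8p^2).
Also, for p ≥ 9 we have 3·(53p^3 + 8p^2) ≥ 53(p+1)^3 + 8(p+1)^2, since 3·(53p^3 + 8p^2) − (53(p+1)^3 + 8(p+1)^2) = 106p^3 - 143p^2 - 175p - 61, which is nonnegative for all p ≥ 9.
Combining, 3·3^(p + 1) ≥ 53(p+1)^3 + 8(p+1)^2.
This completes the induction.
Hence the smallest such n₀ is 9.

n₀ = 9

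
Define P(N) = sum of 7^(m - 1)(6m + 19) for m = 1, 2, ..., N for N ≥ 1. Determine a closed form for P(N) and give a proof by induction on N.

P(N) = 7^N(N + 3) - 3

We claim P(N) = 7^N(N + 3) - 3 for all N ≥ 1.
For the base case N = 1: P(1) = 25, and the closed form gives 25. They agree.
For the inductive step, assume it holds for an arbitrary m ≥ 1, so P(m) = 7^m(m + 3) - 3.
Then P(m+1) = P(m) + (7^m(6m + 25)) = (7^m(m + 3) - 3) + (7^m(6m + 25)).
Simplifying, P(m+1) = 7·7^m·m + 28·7^m - 3 = 7^(m+1)((m+1) + 3) - 3,
which is the closed form with N = m+1.
Hence, by induction on N, the claim holds for every N ≥ 1.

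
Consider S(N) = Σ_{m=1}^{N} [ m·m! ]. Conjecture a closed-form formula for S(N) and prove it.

S(N) = (N + 1)! - 1

We claim S(N) = (N + 1)! - 1 for all N ≥ 1.
Base case (N = 1): S(1) = 1, and the closed form gives 1. They agree.
For the inductive step, assume it holds for an arbitrary m ≥ 1, so S(m) = (m + 1)! - 1.
Then S(m+1) = S(m) + ((m + 1)(m + 1)!) = ((m + 1)! - 1) + ((m + 1)(m + 1)!).
Simplifying, S(m+1) = ((m+1) + 1)! - 1,
which is the closed form with N = m+1.
This completes the induction.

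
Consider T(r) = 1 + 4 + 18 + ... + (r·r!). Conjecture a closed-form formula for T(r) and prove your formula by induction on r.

We claim T(r) = (r + 1)! - 1 for all r ≥ 1.
Base case (r = 1): T(1) = 1, and the closed form gives 1. They agree.
Inductive step: suppose the statement holds for some i ≥ 1, so T(i) = (i + 1)! - 1.
Then T(i+1) = T(i) + ((i + 1)(i + 1)!) = ((i + 1)! - 1) + ((i + 1)(i + 1)!).
Simplifying, T(i+1) = ((i+1) + 1)! - 1,
which is the closed form with r = i+1.
This completes the induction.

T(r) = (r + 1)! - 1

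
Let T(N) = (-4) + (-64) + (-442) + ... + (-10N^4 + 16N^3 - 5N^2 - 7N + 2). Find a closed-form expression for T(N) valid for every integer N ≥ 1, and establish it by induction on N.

We claim T(N) = -N(2N^4 + N^3 - 3N^2 + 2N + 2) for all N ≥ 1.
Base step (N = 1): T(1) = -4, and the closed form gives -4. They agree.
Inductive step: suppose the statement holds for some r ≥ 1, so T(r) = r(-2r^4 - r^3 + 3r^2 - 2r - 2).
Then T(r+1) = T(r) + (-10r^4 - 24r^3 - 17r^2 - 9r - 4) = (r(-2r^4 - r^3 + 3r^2 - 2r - 2)) + (-10r^4 - 24r^3 - 17r^2 - 9r - 4).
Simplifying, T(r+1) = -(r + 1)(2r^4 + 9r^3 + 12r^2 + 7r + 4) = -(r+1)(2(r+1)^4 + (r+1)^3 - 3(r+1)^2 + 2(r+1) + 2),
which is the closed form with N = r+1.
By induction, the statement is established for all N ≥ 1.

T(N) = -N(2N^4 + N^3 - 3N^2 + 2N + 2)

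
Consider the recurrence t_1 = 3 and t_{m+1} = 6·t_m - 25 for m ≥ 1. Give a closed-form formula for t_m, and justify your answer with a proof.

Computing the first terms: t_1 = 3, t_2 = -7, t_3 = -67. This suggests t_m = -2·6^(m - 1) + 5.
For the base case m = 1: the formula gives 3 = 3 = t_1.
Suppose the result is true for m = r, so t_r = -2·6^(r - 1) + 5.
Then t_{r+1} = 6·t_r - 25 = 6·(-2·6^(r - 1) + 5) - 25 = -2·6^r + 5 = -2·6^((r+1) - 1) + 5,
which is the claimed formula at m = r+1.
By induction, the statement is established for all m ≥ 1.

t_m = -2·6^(m - 1) + 5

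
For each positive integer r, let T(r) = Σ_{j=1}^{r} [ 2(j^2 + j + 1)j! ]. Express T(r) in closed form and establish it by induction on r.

T(r) = (2r + 2)(r + 1)! - 2

We claim T(r) = (2r + 2)(r + 1)! - 2 for all r ≥ 1.
For the base case r = 1: T(1) = 6, and the closed form gives 6. They agree.
Inductive step: suppose the statement holds for some j ≥ 1, so T(j) = (2j + 2)(j + 1)! - 2.
Then T(j+1) = T(j) + (2(j^2 + 3j + 3)(j + 1)!) = ((2j + 2)(j + 1)! - 2) + (2(j^2 + 3j + 3)(j + 1)!).
Simplifying, T(j+1) = (2(j+1) + 2)((j+1) + 1)! - 2,
which is the closed form with r = j+1.
By the principle of mathematical induction, the result holds for all r ≥ 1.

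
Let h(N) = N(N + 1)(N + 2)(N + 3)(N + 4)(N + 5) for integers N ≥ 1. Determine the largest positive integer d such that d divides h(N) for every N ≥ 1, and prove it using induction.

Computing the first values: h(1) = 720 and h(2) = 5040; gcd(720, 5040) = 720, so d ≤ 720.
We prove 720 | N(N + 1)(N + 2)(N + 3)(N + 4)(N + 5) for all N ≥ 1 by induction on N.
When N = 1: h(1) = 720 = 720·(1), so 720 | h(1).
For the inductive step, assume it holds for an arbitrary j ≥ 1, i.e. 720 | h(j). Then
h(j+1) − h(j) = (j+1)·(j+2)·(j+3)·(j+4)·(j+5)·(j+6) − j·(j+1)·(j+2)·(j+3)·(j+4)·(j+5) = (j+1)·(j+2)·(j+3)·(j+4)·(j+5)·[(j+6) − j] = 6·(j+1)·(j+2)·(j+3)·(j+4)·(j+5). The product of 5 consecutive integers is divisible by (5)! = 120, so h(j+1) − h(j) is divisible by 6·120 = 720. By the inductive hypothesis 720 | h(j), hence 720 | h(j+1).
By induction, the statement is established for all N ≥ 1.
Therefore the largest such d is 720.

d = 720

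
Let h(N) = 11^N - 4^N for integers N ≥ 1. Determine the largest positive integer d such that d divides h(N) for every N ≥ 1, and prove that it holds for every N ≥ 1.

Computing the first values: h(1) = 7 and h(2) = 105; gcd(7, 105) = 7, so d ≤ 7.
We prove 7 | 11^N - 4^N for all N ≥ 1 by induction on N.
When N = 1: h(1) = 7 = 7·(1), so 7 | h(1).
Inductive step: assume the claim holds for N = m, i.e. 7 | h(m). Then
11^{m+1} − 4^{m+1} = 11·11^m − 4·4^m = 11·(11^m − 4^m) + (7)·4^m. The first term is divisible by 7 by the inductive hypothesis, and the second term (7)·4^m is divisible by 7 since 7 | 7. Hence 7 | h(m+1).
This completes the induction.
Therefore the largest such d is 7.

d = 7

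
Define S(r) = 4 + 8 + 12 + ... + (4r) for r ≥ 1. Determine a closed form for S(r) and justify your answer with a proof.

We claim S(r) = 2r(r + 1) for all r ≥ 1.
When r = 1: S(1) = 4, and the closed form gives 4. They agree.
For the inductive step, assume it holds for an arbitrary p ≥ 1, so S(p) = 2p(p + 1).
Then S(p+1) = S(p) + (4p + 4) = (2p(p + 1)) + (4p + 4).
Simplifying, S(p+1) = 2(p + 1)(p + 2) = 2(p+1)((p+1) + 1),
which is the closed form with r = p+1.
Hence, by induction on r, the claim holds for every r ≥ 1.

S(r) = 2r(r + 1)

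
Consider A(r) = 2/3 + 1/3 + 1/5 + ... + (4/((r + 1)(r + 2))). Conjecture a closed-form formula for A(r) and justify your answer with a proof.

We claim A(r) = 2r/(r + 2) for all r ≥ 1.
Base case (r = 1): A(1) = 2/3, and the closed form gives 2/3. They agree.
Inductive step: assume the claim holds for r = j, so A(j) = 2j/(j + 2).
Then A(j+1) = A(j) + (4/((j + 2)(j + 3))) = (2j/(j + 2)) + (4/((j + 2)(j + 3))).
Simplifying, A(j+1) = 2(j + 1)/(j + 3) = 2(j+1)/((j+1) + 2),
which is the closed form with r = j+1.
This completes the induction.

A(r) = 2r/(r + 2)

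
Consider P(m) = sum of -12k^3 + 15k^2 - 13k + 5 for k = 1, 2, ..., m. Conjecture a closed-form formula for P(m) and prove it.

P(m) = -m(3m^3 + m^2 + 2m - 1)

We claim P(m) = -m(3m^3 + m^2 + 2m - 1) for all m ≥ 1.
For the base case m = 1: P(1) = -5, and the closed form gives -5. They agree.
Inductive step: assume the claim holds for m = k, so P(k) = k(-3k^3 - k^2 - 2k + 1).
Then P(k+1) = P(k) + (-12k^3 - 21k^2 - 19k - 5) = (k(-3k^3 - k^2 - 2k + 1)) + (-12k^3 - 21k^2 - 19k - 5).
Simplifying, P(k+1) = -(k + 1)(3k^3 + 10k^2 + 13k + 5) = -(k+1)(3(k+1)^3 + (k+1)^2 + 2(k+1) - 1),
which is the closed form with m = k+1.
By the principle of mathematical induction, the result holds for all m ≥ 1.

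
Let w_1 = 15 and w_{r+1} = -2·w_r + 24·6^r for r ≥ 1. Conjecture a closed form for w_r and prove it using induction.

w_r = -3(-2)^(r - 1) + 3·6^r

Computing the first terms: w_1 = 15, w_2 = 114, w_3 = 636. This suggests w_r = -3(-2)^(r - 1) + 3·6^r.
Base case (r = 1): the formula gives 15 = 15 = w_1.
Inductive step: assume the claim holds for r = k, so w_k = -3(-2)^(k - 1) + 3·6^k.
Then w_{k+1} = -2·w_k + 24·6^k = -2·(-3(-2)^(k - 1) + 3·6^k) + 24·6^k = -3(-2)^k + 3·6^(k + 1) = -3(-2)^((k+1) - 1) + 3·6^(k+1),
which is the claimed formula at r = k+1.
Hence, by induction on r, the claim holds for every r ≥ 1.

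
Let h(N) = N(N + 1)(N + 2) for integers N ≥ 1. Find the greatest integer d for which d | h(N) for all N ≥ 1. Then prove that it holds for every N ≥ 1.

d = 6

Computing the first values: h(1) = 6 and h(2) = 24; gcd(6, 24) = 6, so d ≤ 6.
We prove 6 | N(N + 1)(N + 2) for all N ≥ 1 by induction on N.
When N = 1: h(1) = 6 = 6·(1), so 6 | h(1).
For the inductive step, assume it holds for an arbitrary j ≥ 1, i.e. 6 | h(j). Then
h(j+1) − h(j) = (j+1)·(j+2)·(j+3) − j·(j+1)·(j+2) = (j+1)·(j+2)·[(j+3) − j] = 3·(j+1)·(j+2). The product of 2 consecutive integers is divisible by (2)! = 2, so h(j+1) − h(j) is divisible by 3·2 = 6. By the inductive hypothesis 6 | h(j), hence 6 | h(j+1).
By induction, the statement is established for all N ≥ 1.
Therefore the largest such d is 6.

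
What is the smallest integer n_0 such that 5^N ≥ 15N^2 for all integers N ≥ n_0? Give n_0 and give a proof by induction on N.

At N = 3: 125 < 135, so the inequality fails and n_0 ≥ 4. We prove 5^N ≥ 15N^2 for all N ≥ 4.
Base case (N = 4): 5^N = 625 and 15N^2 = 240, so 625 ≥ 240.
Inductive step: suppose the statement holds for some i ≥ 4, so 5^i ≥ 15i^2.
Then 5^(i + 1) = 5·(5^i) ≥ 5·(15i^2).
Also, for i ≥ 4 we have 5·(15i^2) ≥ 15(i+1)^2, since 5 ≥ (1 + 1/i)^2 for all i ≥ 4.
Combining, 5^(i + 1) ≥ 15(i+1)^2.
This completes the induction.
Hence the smallest such n_0 is 4.

n_0 = 4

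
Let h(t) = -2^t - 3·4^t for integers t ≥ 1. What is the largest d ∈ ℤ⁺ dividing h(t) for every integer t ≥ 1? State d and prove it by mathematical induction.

d = 2

Computing the first values: h(1) = -14 and h(2) = -52; gcd(-14, -52) = 2, so d ≤ 2.
We prove 2 | -2^t - 3·4^t for all t ≥ 1 by induction on t.
Base step (t = 1): h(1) = -14 = 2·(-7), so 2 | h(1).
For the inductive step, assume it holds for an arbitrary p ≥ 1, i.e. 2 | h(p). Then
h(p+1) − 4·h(p) = (-2^(p+1) - 3·4^(p+1)) − 4·(-2^p - 3·4^p) = (-1)·2^p·(2 − 4) = (2)·2^p. Since 2 | h(p) by the inductive hypothesis, 2 | 4·h(p); and 2 | 2 since 2 = 2·1. Therefore 2 | h(p+1).
Hence, by induction on t, the claim holds for every t ≥ 1.
Therefore the largest such d is 2.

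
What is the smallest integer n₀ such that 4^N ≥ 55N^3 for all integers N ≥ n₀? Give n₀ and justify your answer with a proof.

n₀ = 8

At N = 7: 16384 < 18865, so the inequality fails and n₀ ≥ 8. We prove 4^N ≥ 55N^3 for all N ≥ 8.
Base step (N = 8): 4^N = 65536 and 55N^3 = 28160, so 65536 ≥ 28160.
Inductive step: assume the claim holds for N = m, so 4^m ≥ 55m^3.
Then 4^(m + 1) = 4·(4^m) ≥ 4·(55m^3).
Also, for m ≥ 8 we have 4·(55m^3) ≥ 55(m+1)^3, since 4 ≥ (1 + 1/m)^3 for all m ≥ 8.
Combining, 4^(m + 1) ≥ 55(m+1)^3.
Hence, by induction on N, the claim holds for every N ≥ 8.
Hence the smallest such n₀ is 8.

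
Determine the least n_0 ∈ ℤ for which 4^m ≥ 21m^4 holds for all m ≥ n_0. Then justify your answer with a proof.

n_0 = 9

At m = 8: 65536 < 86016, so the inequality fails and n_0 ≥ 9. We prove 4^m ≥ 21m^4 for all m ≥ 9.
Base step (m = 9): 4^m = 262144 and 21m^4 = 137781, so 262144 ≥ 137781.
Suppose the result is true for m = p, so 4^p ≥ 21p^4.
Then 4^(p + 1) = 4·(4^p) ≥ 4·(21p^4).
Also, for p ≥ 9 we have 4·(21p^4) ≥ 21(p+1)^4, since 4 ≥ (1 + 1/p)^4 for all p ≥ 9.
Combining, 4^(p + 1) ≥ 21(p+1)^4.
This completes the induction.
Hence the smallest such n_0 is 9.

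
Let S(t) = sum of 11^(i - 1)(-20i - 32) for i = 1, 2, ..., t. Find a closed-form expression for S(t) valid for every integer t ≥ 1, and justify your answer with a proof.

We claim S(t) = -11^t(2t + 3) + 3 for all t ≥ 1.
When t = 1: S(1) = -52, and the closed form gives -52. They agree.
For the inductive step, assume it holds for an arbitrary i ≥ 1, so S(i) = -11^i(2i + 3) + 3.
Then S(i+1) = S(i) + (11^i(-20i - 52)) = (-11^i(2i + 3) + 3) + (11^i(-20i - 52)).
Simplifying, S(i+1) = -22·11^i·i - 55·11^i + 3 = -11^(i+1)(2(i+1) + 3) + 3,
which is the closed form with t = i+1.
By the principle of mathematical induction, the result holds for all t ≥ 1.

S(t) = -11^t(2t + 3) + 3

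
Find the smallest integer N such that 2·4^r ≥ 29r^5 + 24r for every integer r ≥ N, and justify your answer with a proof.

N = 11

At r = 10: 2097152 < 2900240, so the inequality fails and N ≥ 11. We prove 2·4^r ≥ 29r^5 + 24r for all r ≥ 11.
When r = 11: 2·4^r = 8388608 and 29r^5 + 24r = 4670743, so 8388608 ≥ 4670743.
Inductive step: suppose the statement holds for some p ≥ 11, so 2·4^p ≥ 29p^5 + 24p.
Then 2·4^(p + 1) = 4·(2·4^p) ≥ 4·(29p^5 + 24p).
Also, for p ≥ 11 we have 4·(29p^5 + 24p) ≥ 29(p+1)^5 + 24(p+1), since 4·(29p^5 + 24p) − (29(p+1)^5 + 24(p+1)) = 87p^5 - 145p^4 - 290p^3 - 290p^2 - 73p - 53, which is nonnegative for all p ≥ 11.
Combining, 2·4^(p + 1) ≥ 29(p+1)^5 + 24(p+1).
By induction, the statement is established for all r ≥ 11.
Hence the smallest such N is 11.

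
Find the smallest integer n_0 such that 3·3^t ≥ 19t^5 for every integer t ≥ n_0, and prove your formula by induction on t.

n_0 = 14

At t = 13: 4782969 < 7054567, so the inequality fails and n_0 ≥ 14. We prove 3·3^t ≥ 19t^5 for all t ≥ 14.
Base step (t = 14): 3·3^t = 14348907 and 19t^5 = 10218656, so 14348907 ≥ 10218656.
For the inductive step, assume it holds for an arbitrary j ≥ 14, so 3·3^j ≥ 19j^5.
Then 3·3^(j + 1) = 3·(3·3^j) ≥ 3·(19j^5).
Also, for j ≥ 14 we have 3·(19j^5) ≥ 19(j+1)^5, since 3 ≥ (1 + 1/j)^5 for all j ≥ 14.
Combining, 3·3^(j + 1) ≥ 19(j+1)^5.
Hence, by induction on t, the claim holds for every t ≥ 14.
Hence the smallest such n_0 is 14.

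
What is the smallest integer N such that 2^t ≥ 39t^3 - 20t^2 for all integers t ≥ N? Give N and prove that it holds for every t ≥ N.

N = 18

At t = 17: 131072 < 185827, so the inequality fails and N ≥ 18. We prove 2^t ≥ 39t^3 - 20t^2 for all t ≥ 18.
When t = 18: 2^t = 262144 and 39t^3 - 20t^2 = 220968, so 262144 ≥ 220968.
Inductive step: suppose the statement holds for some p ≥ 18, so 2^p ≥ 39p^3 - 20p^2.
Then 2^(p + 1) = 2·(2^p) ≥ 2·(39p^3 - 20p^2).
Also, for p ≥ 18 we have 2·(39p^3 - 20p^2) ≥ 39(p+1)^3 - 20(p+1)^2, since 2·(39p^3 - 20p^2) − (39(p+1)^3 - 20(p+1)^2) = 39p^3 - 137p^2 - 77p - 19, which is nonnegative for all p ≥ 18.
Combining, 2^(p + 1) ≥ 39(p+1)^3 - 20(p+1)^2.
Hence, by induction on t, the claim holds for every t ≥ 18.
Hence the smallest such N is 18.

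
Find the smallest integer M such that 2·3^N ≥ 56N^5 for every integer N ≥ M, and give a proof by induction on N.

At N = 15: 28697814 < 42525000, so the inequality fails and M ≥ 16. We prove 2·3^N ≥ 56N^5 for all N ≥ 16.
Base case (N = 16): 2·3^N = 86093442 and 56N^5 = 58720256, so 86093442 ≥ 58720256.
Inductive step: assume the claim holds for N = i, so 2·3^i ≥ 56i^5.
Then 2·3^(i + 1) = 3·(2·3^i) ≥ 3·(56i^5).
Also, for i ≥ 16 we have 3·(56i^5) ≥ 56(i+1)^5, since 3 ≥ (1 + 1/i)^5 for all i ≥ 16.
Combining, 2·3^(i + 1) ≥ 56(i+1)^5.
By induction, the statement is established for all N ≥ 16.
Hence the smallest such M is 16.

M = 16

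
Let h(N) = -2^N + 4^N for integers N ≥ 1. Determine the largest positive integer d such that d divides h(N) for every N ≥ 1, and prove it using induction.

d = 2

Computing the first values: h(1) = 2 and h(2) = 12; gcd(2, 12) = 2, so d ≤ 2.
We prove 2 | -2^N + 4^N for all N ≥ 1 by induction on N.
For the base case N = 1: h(1) = 2 = 2·(1), so 2 | h(1).
Suppose the result is true for N = j, i.e. 2 | h(j). Then
4^{j+1} − 2^{j+1} = 4·4^j − 2·2^j = 4·(4^j − 2^j) + (2)·2^j. The first term is divisible by 2 by the inductive hypothesis, and the second term (2)·2^j is divisible by 2 since 2 | 2. Hence 2 | h(j+1).
This completes the induction.
Therefore the largest such d is 2.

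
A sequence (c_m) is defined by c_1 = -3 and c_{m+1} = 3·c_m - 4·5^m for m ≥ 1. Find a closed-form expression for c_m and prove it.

Computing the first terms: c_1 = -3, c_2 = -29, c_3 = -187. This suggests c_m = 7·3^(m - 1) - 2·5^m.
Base case (m = 1): the formula gives -3 = -3 = c_1.
Suppose the result is true for m = p, so c_p = 7·3^(p - 1) - 2·5^p.
Then c_{p+1} = 3·c_p - 4·5^p = 3·(7·3^(p - 1) - 2·5^p) - 4·5^p = 7·3^p - 2·5^(p + 1) = 7·3^((p+1) - 1) - 2·5^(p+1),
which is the claimed formula at m = p+1.
By the principle of mathematical induction, the result holds for all m ≥ 1.

c_m = 7·3^(m - 1) - 2·5^m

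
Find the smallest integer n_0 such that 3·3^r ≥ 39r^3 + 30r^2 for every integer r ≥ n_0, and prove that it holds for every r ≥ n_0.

n_0 = 9

At r = 8: 19683 < 21888, so the inequality fails and n_0 ≥ 9. We prove 3·3^r ≥ 39r^3 + 30r^2 for all r ≥ 9.
For the base case r = 9: 3·3^r = 59049 and 39r^3 + 30r^2 = 30861, so 59049 ≥ 30861.
Suppose the result is true for r = k, so 3·3^k ≥ 39k^3 + 30k^2.
Then 3·3^(k + 1) = 3·(3·3^k) ≥ 3·(39k^3 + 30k^2).
Also, for k ≥ 9 we have 3·(39k^3 + 30k^2) ≥ 39(k+1)^3 + 30(k+1)^2, since 3·(39k^3 + 30k^2) − (39(k+1)^3 + 30(k+1)^2) = 78k^3 - 57k^2 - 177k - 69, which is nonnegative for all k ≥ 9.
Combining, 3·3^(k + 1) ≥ 39(k+1)^3 + 30(k+1)^2.
By induction, the statement is established for all r ≥ 9.
Hence the smallest such n_0 is 9.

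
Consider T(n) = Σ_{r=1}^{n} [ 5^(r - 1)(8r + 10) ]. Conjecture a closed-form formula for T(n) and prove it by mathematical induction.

We claim T(n) = 2·5^n(n + 1) - 2 for all n ≥ 1.
Base case (n = 1): T(1) = 18, and the closed form gives 18. They agree.
Inductive step: assume the claim holds for n = r, so T(r) = 2·5^r(r + 1) - 2.
Then T(r+1) = T(r) + (5^r(8r + 18)) = (2·5^r(r + 1) - 2) + (5^r(8r + 18)).
Simplifying, T(r+1) = 10·5^r·r + 20·5^r - 2 = 2·5^(r+1)((r+1) + 1) - 2,
which is the closed form with n = r+1.
By the principle of mathematical induction, the result holds for all n ≥ 1.

T(n) = 2·5^n(n + 1) - 2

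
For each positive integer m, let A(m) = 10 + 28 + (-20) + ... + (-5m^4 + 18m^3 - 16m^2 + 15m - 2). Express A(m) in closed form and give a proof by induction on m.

A(m) = -m(m^4 - 2m^3 - 2m^2 - 4m - 3)

We claim A(m) = -m(m^4 - 2m^3 - 2m^2 - 4m - 3) for all m ≥ 1.
When m = 1: A(1) = 10, and the closed form gives 10. They agree.
Suppose the result is true for m = k, so A(k) = k(-k^4 + 2k^3 + 2k^2 + 4k + 3).
Then A(k+1) = A(k) + (-5k^4 - 2k^3 + 8k^2 + 17k + 10) = (k(-k^4 + 2k^3 + 2k^2 + 4k + 3)) + (-5k^4 - 2k^3 + 8k^2 + 17k + 10).
Simplifying, A(k+1) = -(k + 1)(k^4 + 2k^3 - 2k^2 - 10k - 10) = -(k+1)((k+1)^4 - 2(k+1)^3 - 2(k+1)^2 - 4(k+1) - 3),
which is the closed form with m = k+1.
Hence, by induction on m, the claim holds for every m ≥ 1.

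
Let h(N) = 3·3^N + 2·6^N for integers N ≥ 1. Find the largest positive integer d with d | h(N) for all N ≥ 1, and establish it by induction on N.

Computing the first values: h(1) = 21 and h(2) = 99; gcd(21, 99) = 3, so d ≤ 3.
We prove 3 | 3·3^N + 2·6^N for all N ≥ 1 by induction on N.
For the base case N = 1: h(1) = 21 = 3·(7), so 3 | h(1).
Inductive step: assume the claim holds for N = r, i.e. 3 | h(r). Then
h(r+1) − 6·h(r) = (3·3^(r+1) + 2·6^(r+1)) − 6·(3·3^r + 2·6^r) = (3)·3^r·(3 − 6) = (-9)·3^r. Since 3 | h(r) by the inductive hypothesis, 3 | 6·h(r); and 3 | -9 since -9 = 3·-3. Therefore 3 | h(r+1).
By the principle of mathematical induction, the result holds for all N ≥ 1.
Therefore the largest such d is 3.

d = 3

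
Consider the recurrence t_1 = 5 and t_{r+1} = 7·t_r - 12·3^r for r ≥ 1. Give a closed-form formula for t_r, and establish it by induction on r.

Computing the first terms: t_1 = 5, t_2 = -1, t_3 = -115. This suggests t_r = 3^(r + 1) - 4·7^(r - 1).
Base case (r = 1): the formula gives 5 = 5 = t_1.
For the inductive step, assume it holds for an arbitrary k ≥ 1, so t_k = 3^(k + 1) - 4·7^(k - 1).
Then t_{k+1} = 7·t_k - 12·3^k = 7·(3^(k + 1) - 4·7^(k - 1)) - 12·3^k = 3^(k + 2) - 4·7^k = 3^((k+1) + 1) - 4·7^((k+1) - 1),
which is the claimed formula at r = k+1.
By induction, the statement is established for all r ≥ 1.

t_r = 3^(r + 1) - 4·7^(r - 1)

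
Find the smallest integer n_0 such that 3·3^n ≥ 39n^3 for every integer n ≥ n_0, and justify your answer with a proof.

At n = 8: 19683 < 19968, so the inequality fails and n_0 ≥ 9. We prove 3·3^n ≥ 39n^3 for all n ≥ 9.
When n = 9: 3·3^n = 59049 and 39n^3 = 28431, so 59049 ≥ 28431.
Suppose the result is true for n = j, so 3·3^j ≥ 39j^3.
Then 3·3^(j + 1) = 3·(3·3^j) ≥ 3·(39j^3).
Also, for j ≥ 9 we have 3·(39j^3) ≥ 39(j+1)^3, since 3 ≥ (1 + 1/j)^3 for all j ≥ 9.
Combining, 3·3^(j + 1) ≥ 39(j+1)^3.
By the principle of mathematical induction, the result holds for all n ≥ 9.
Hence the smallest such n_0 is 9.

n_0 = 9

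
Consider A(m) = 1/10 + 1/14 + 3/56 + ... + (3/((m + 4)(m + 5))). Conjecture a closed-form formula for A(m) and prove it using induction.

We claim A(m) = 3m/(5(m + 5)) for all m ≥ 1.
For the base case m = 1: A(1) = 1/10, and the closed form gives 1/10. They agree.
Inductive step: assume the claim holds for m = p, so A(p) = 3p/(5(p + 5)).
Then A(p+1) = A(p) + (3/((p + 5)(p + 6))) = (3p/(5(p + 5))) + (3/((p + 5)(p + 6))).
Simplifying, A(p+1) = 3(p + 1)/(5(p + 6)) = 3(p+1)/(5((p+1) + 5)),
which is the closed form with m = p+1.
By the principle of mathematical induction, the result holds for all m ≥ 1.

A(m) = 3m/(5(m + 5))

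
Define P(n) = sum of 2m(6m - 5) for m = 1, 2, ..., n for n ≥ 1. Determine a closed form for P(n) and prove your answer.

P(n) = n(n + 1)(4n - 3)

We claim P(n) = n(n + 1)(4n - 3) for all n ≥ 1.
For the base case n = 1: P(1) = 2, and the closed form gives 2. They agree.
Suppose the result is true for n = m, so P(m) = m(4m^2 + m - 3).
Then P(m+1) = P(m) + (2(m + 1)(6m + 1)) = (m(4m^2 + m - 3)) + (2(m + 1)(6m + 1)).
Simplifying, P(m+1) = (m + 1)(m + 2)(4m + 1) = (m+1)((m+1) + 1)(4(m+1) - 3),
which is the closed form with n = m+1.
Hence, by induction on n, the claim holds for every n ≥ 1.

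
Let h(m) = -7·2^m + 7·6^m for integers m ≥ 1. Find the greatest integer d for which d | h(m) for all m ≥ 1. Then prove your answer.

Computing the first values: h(1) = 28 and h(2) = 224; gcd(28, 224) = 28, so d ≤ 28.
We prove 28 | -7·2^m + 7·6^m for all m ≥ 1 by induction on m.
Base case (m = 1): h(1) = 28 = 28·(1), so 28 | h(1).
Inductive step: suppose the statement holds for some i ≥ 1, i.e. 28 | h(i). Then
h(i+1) − 6·h(i) = (-7·2^(i+1) + 7·6^(i+1)) − 6·(-7·2^i + 7·6^i) = (-7)·2^i·(2 − 6) = (28)·2^i. Since 28 | h(i) by the inductive hypothesis, 28 | 6·h(i); and 28 | 28 since 28 = 28·1. Therefore 28 | h(i+1).
Hence, by induction on m, the claim holds for every m ≥ 1.
Therefore the largest such d is 28.

d = 28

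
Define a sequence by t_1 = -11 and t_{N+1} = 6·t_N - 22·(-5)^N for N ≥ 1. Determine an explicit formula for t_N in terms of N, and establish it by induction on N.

Computing the first terms: t_1 = -11, t_2 = 44, t_3 = -286. This suggests t_N = 2(-5)^N - 6^(N - 1).
Base case (N = 1): the formula gives -11 = -11 = t_1.
For the inductive step, assume it holds for an arbitrary k ≥ 1, so t_k = 2(-5)^k - 6^(k - 1).
Then t_{k+1} = 6·t_k - 22·(-5)^k = 6·(2(-5)^k - 6^(k - 1)) - 22·(-5)^k = 2(-5)^(k + 1) - 6^k = 2(-5)^(k+1) - 6^((k+1) - 1),
which is the claimed formula at N = k+1.
Hence, by induction on N, the claim holds for every N ≥ 1.

t_N = 2(-5)^N - 6^(N - 1)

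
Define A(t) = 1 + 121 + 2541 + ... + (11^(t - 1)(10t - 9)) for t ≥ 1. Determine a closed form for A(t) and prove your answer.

A(t) = 11^t(t - 1) + 1

We claim A(t) = 11^t(t - 1) + 1 for all t ≥ 1.
For the base case t = 1: A(1) = 1, and the closed form gives 1. They agree.
For the inductive step, assume it holds for an arbitrary p ≥ 1, so A(p) = 11^p(p - 1) + 1.
Then A(p+1) = A(p) + (11^p(10p + 1)) = (11^p(p - 1) + 1) + (11^p(10p + 1)).
Simplifying, A(p+1) = 11^(p + 1)p + 1 = 11^(p+1)((p+1) - 1) + 1,
which is the closed form with t = p+1.
By the principle of mathematical induction, the result holds for all t ≥ 1.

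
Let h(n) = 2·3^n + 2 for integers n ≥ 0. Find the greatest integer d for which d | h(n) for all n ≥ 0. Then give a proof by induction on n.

Computing the first values: h(0) = 4 and h(1) = 8; gcd(4, 8) = 4, so d ≤ 4.
We prove 4 | 2·3^n + 2 for all n ≥ 0 by induction on n.
For the base case n = 0: h(0) = 4 = 4·(1), so 4 | h(0).
Suppose the result is true for n = j, i.e. 4 | h(j). Then
h(j+1) = 2·3^(j+1) + 2 = 3·(2·3^j + 2) - 4 = 3·h(j) - 4. The first term is divisible by 4 by the inductive hypothesis, and -4 is divisible by 4. Hence 4 | h(j+1).
This completes the induction.
Therefore the largest such d is 4.

d = 4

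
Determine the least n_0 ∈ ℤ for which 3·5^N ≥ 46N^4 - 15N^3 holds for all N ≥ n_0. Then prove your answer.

n_0 = 7

At N = 6: 46875 < 56376, so the inequality fails and n_0 ≥ 7. We prove 3·5^N ≥ 46N^4 - 15N^3 for all N ≥ 7.
Base step (N = 7): 3·5^N = 234375 and 46N^4 - 15N^3 = 105301, so 234375 ≥ 105301.
Inductive step: assume the claim holds for N = k, so 3·5^k ≥ 46k^4 - 15k^3.
Then 3·5^(k + 1) = 5·(3·5^k) ≥ 5·(46k^4 - 15k^3).
Also, for k ≥ 7 we have 5·(46k^4 - 15k^3) ≥ 46(k+1)^4 - 15(k+1)^3, since 5·(46k^4 - 15k^3) − (46(k+1)^4 - 15(k+1)^3) = 184k^4 - 244k^3 - 231k^2 - 139k - 31, which is nonnegative for all k ≥ 7.
Combining, 3·5^(k + 1) ≥ 46(k+1)^4 - 15(k+1)^3.
By induction, the statement is established for all N ≥ 7.
Hence the smallest such n_0 is 7.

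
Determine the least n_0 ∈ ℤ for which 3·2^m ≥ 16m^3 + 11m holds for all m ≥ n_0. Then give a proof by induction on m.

n_0 = 14

At m = 13: 24576 < 35295, so the inequality fails and n_0 ≥ 14. We prove 3·2^m ≥ 16m^3 + 11m for all m ≥ 14.
Base case (m = 14): 3·2^m = 49152 and 16m^3 + 11m = 44058, so 49152 ≥ 44058.
Inductive step: assume the claim holds for m = j, so 3·2^j ≥ 16j^3 + 11j.
Then 3·2^(j + 1) = 2·(3·2^j) ≥ 2·(16j^3 + 11j).
Also, for j ≥ 14 we have 2·(16j^3 + 11j) ≥ 16(j+1)^3 + 11(j+1), since 2·(16j^3 + 11j) − (16(j+1)^3 + 11(j+1)) = 16j^3 - 48j^2 - 37j - 27, which is nonnegative for all j ≥ 14.
Combining, 3·2^(j + 1) ≥ 16(j+1)^3 + 11(j+1).
By induction, the statement is established for all m ≥ 14.
Hence the smallest such n_0 is 14.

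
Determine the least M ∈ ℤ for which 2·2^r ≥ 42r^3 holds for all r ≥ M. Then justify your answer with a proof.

M = 17

At r = 16: 131072 < 172032, so the inequality fails and M ≥ 17. We prove 2·2^r ≥ 42r^3 for all r ≥ 17.
Base case (r = 17): 2·2^r = 262144 and 42r^3 = 206346, so 262144 ≥ 206346.
Inductive step: assume the claim holds for r = k, so 2·2^k ≥ 42k^3.
Then 2·2^(k + 1) = 2·(2·2^k) ≥ 2·(42k^3).
Also, for k ≥ 17 we have 2·(42k^3) ≥ 42(k+1)^3, since 2 ≥ (1 + 1/k)^3 for all k ≥ 17.
Combining, 2·2^(k + 1) ≥ 42(k+1)^3.
By induction, the statement is established for all r ≥ 17.
Hence the smallest such M is 17.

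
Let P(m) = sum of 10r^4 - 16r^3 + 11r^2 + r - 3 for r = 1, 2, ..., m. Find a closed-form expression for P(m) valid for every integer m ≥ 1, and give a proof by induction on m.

P(m) = m(2m - 1)(m^3 + m^2 + 1)

We claim P(m) = m(2m - 1)(m^3 + m^2 + 1) for all m ≥ 1.
When m = 1: P(1) = 3, and the closed form gives 3. They agree.
Inductive step: assume the claim holds for m = r, so P(r) = r(2r^4 + r^3 - r^2 + 2r - 1).
Then P(r+1) = P(r) + (10r^4 + 24r^3 + 23r^2 + 15r + 3) = (r(2r^4 + r^3 - r^2 + 2r - 1)) + (10r^4 + 24r^3 + 23r^2 + 15r + 3).
Simplifying, P(r+1) = (r + 1)(2r + 1)(r^3 + 4r^2 + 5r + 3) = (r+1)(2(r+1) - 1)((r+1)^3 + (r+1)^2 + 1),
which is the closed form with m = r+1.
Hence, by induction on m, the claim holds for every m ≥ 1.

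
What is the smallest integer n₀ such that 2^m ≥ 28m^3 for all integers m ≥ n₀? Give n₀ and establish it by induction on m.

n₀ = 18

At m = 17: 131072 < 137564, so the inequality fails and n₀ ≥ 18. We prove 2^m ≥ 28m^3 for all m ≥ 18.
For the base case m = 18: 2^m = 262144 and 28m^3 = 163296, so 262144 ≥ 163296.
Inductive step: assume the claim holds for m = j, so 2^j ≥ 28j^3.
Then 2^(j + 1) = 2·(2^j) ≥ 2·(28j^3).
Also, for j ≥ 18 we have 2·(28j^3) ≥ 28(j+1)^3, since 2 ≥ (1 + 1/j)^3 for all j ≥ 18.
Combining, 2^(j + 1) ≥ 28(j+1)^3.
By induction, the statement is established for all m ≥ 18.
Hence the smallest such n₀ is 18.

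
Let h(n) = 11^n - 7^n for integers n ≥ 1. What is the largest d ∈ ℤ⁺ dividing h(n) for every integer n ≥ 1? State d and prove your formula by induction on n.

d = 4

Computing the first values: h(1) = 4 and h(2) = 72; gcd(4, 72) = 4, so d ≤ 4.
We prove 4 | 11^n - 7^n for all n ≥ 1 by induction on n.
Base case (n = 1): h(1) = 4 = 4·(1), so 4 | h(1).
Inductive step: suppose the statement holds for some k ≥ 1, i.e. 4 | h(k). Then
11^{k+1} − 7^{k+1} = 11·11^k − 7·7^k = 11·(11^k − 7^k) + (4)·7^k. The first term is divisible by 4 by the inductive hypothesis, and the second term (4)·7^k is divisible by 4 since 4 | 4. Hence 4 | h(k+1).
By the principle of mathematical induction, the result holds for all n ≥ 1.
Therefore the largest such d is 4.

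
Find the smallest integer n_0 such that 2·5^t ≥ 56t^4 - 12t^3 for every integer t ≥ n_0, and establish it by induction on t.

n_0 = 7

At t = 6: 31250 < 69984, so the inequality fails and n_0 ≥ 7. We prove 2·5^t ≥ 56t^4 - 12t^3 for all t ≥ 7.
Base case (t = 7): 2·5^t = 156250 and 56t^4 - 12t^3 = 130340, so 156250 ≥ 130340.
Inductive step: assume the claim holds for t = r, so 2·5^r ≥ 56r^4 - 12r^3.
Then 2·5^(r + 1) = 5·(2·5^r) ≥ 5·(56r^4 - 12r^3).
Also, for r ≥ 7 we have 5·(56r^4 - 12r^3) ≥ 56(r+1)^4 - 12(r+1)^3, since 5·(56r^4 - 12r^3) − (56(r+1)^4 - 12(r+1)^3) = 224r^4 - 272r^3 - 300r^2 - 188r - 44, which is nonnegative for all r ≥ 7.
Combining, 2·5^(r + 1) ≥ 56(r+1)^4 - 12(r+1)^3.
This completes the induction.
Hence the smallest such n_0 is 7.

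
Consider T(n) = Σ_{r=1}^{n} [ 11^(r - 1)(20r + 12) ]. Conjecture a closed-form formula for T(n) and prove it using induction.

We claim T(n) = 11^n(2n + 1) - 1 for all n ≥ 1.
For the base case n = 1: T(1) = 32, and the closed form gives 32. They agree.
Suppose the result is true for n = r, so T(r) = 11^r(2r + 1) - 1.
Then T(r+1) = T(r) + (11^r(20r + 32)) = (11^r(2r + 1) - 1) + (11^r(20r + 32)).
Simplifying, T(r+1) = 22·11^r·r + 33·11^r - 1 = 11^(r+1)(2(r+1) + 1) - 1,
which is the closed form with n = r+1.
Hence, by induction on n, the claim holds for every n ≥ 1.

T(n) = 11^n(2n + 1) - 1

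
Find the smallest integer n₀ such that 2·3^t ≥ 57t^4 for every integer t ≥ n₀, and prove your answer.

n₀ = 13

At t = 12: 1062882 < 1181952, so the inequality fails and n₀ ≥ 13. We prove 2·3^t ≥ 57t^4 for all t ≥ 13.
Base step (t = 13): 2·3^t = 3188646 and 57t^4 = 1627977, so 3188646 ≥ 1627977.
Inductive step: suppose the statement holds for some m ≥ 13, so 2·3^m ≥ 57m^4.
Then 2·3^(m + 1) = 3·(2·3^m) ≥ 3·(57m^4).
Also, for m ≥ 13 we have 3·(57m^4) ≥ 57(m+1)^4, since 3 ≥ (1 + 1/m)^4 for all m ≥ 13.
Combining, 2·3^(m + 1) ≥ 57(m+1)^4.
By induction, the statement is established for all t ≥ 13.
Hence the smallest such n₀ is 13.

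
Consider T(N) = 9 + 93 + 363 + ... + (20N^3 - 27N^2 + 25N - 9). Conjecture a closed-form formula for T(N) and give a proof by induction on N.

T(N) = N(5N^3 + N^2 + 4N - 1)

We claim T(N) = N(5N^3 + N^2 + 4N - 1) for all N ≥ 1.
When N = 1: T(1) = 9, and the closed form gives 9. They agree.
For the inductive step, assume it holds for an arbitrary r ≥ 1, so T(r) = r(5r^3 + r^2 + 4r - 1).
Then T(r+1) = T(r) + (20r^3 + 33r^2 + 31r + 9) = (r(5r^3 + r^2 + 4r - 1)) + (20r^3 + 33r^2 + 31r + 9).
Simplifying, T(r+1) = (r + 1)(5r^3 + 16r^2 + 21r + 9) = (r+1)(5(r+1)^3 + (r+1)^2 + 4(r+1) - 1),
which is the closed form with N = r+1.
Hence, by induction on N, the claim holds for every N ≥ 1.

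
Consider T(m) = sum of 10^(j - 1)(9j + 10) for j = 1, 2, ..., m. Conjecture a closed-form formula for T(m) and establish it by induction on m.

T(m) = 10^m(m + 1) - 1

We claim T(m) = 10^m(m + 1) - 1 for all m ≥ 1.
For the base case m = 1: T(1) = 19, and the closed form gives 19. They agree.
Inductive step: suppose the statement holds for some j ≥ 1, so T(j) = 10^j(j + 1) - 1.
Then T(j+1) = T(j) + (10^j(9j + 19)) = (10^j(j + 1) - 1) + (10^j(9j + 19)).
Simplifying, T(j+1) = 10·10^j·j + 20·10^j - 1 = 10^(j+1)((j+1) + 1) - 1,
which is the closed form with m = j+1.
By the principle of mathematical induction, the result holds for all m ≥ 1.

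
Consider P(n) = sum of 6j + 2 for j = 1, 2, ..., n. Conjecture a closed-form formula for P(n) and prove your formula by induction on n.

P(n) = n(3n + 5)

We claim P(n) = n(3n + 5) for all n ≥ 1.
For the base case n = 1: P(1) = 8, and the closed form gives 8. They agree.
Inductive step: assume the claim holds for n = j, so P(j) = j(3j + 5).
Then P(j+1) = P(j) + (6j + 8) = (j(3j + 5)) + (6j + 8).
Simplifying, P(j+1) = (j + 1)(3j + 8) = (j+1)(3(j+1) + 5),
which is the closed form with n = j+1.
By induction, the statement is established for all n ≥ 1.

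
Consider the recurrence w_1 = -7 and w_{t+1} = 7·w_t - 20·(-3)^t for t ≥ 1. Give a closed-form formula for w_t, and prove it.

Computing the first terms: w_1 = -7, w_2 = 11, w_3 = -103. This suggests w_t = 2(-3)^t - 7^(t - 1).
When t = 1: the formula gives -7 = -7 = w_1.
Suppose the result is true for t = j, so w_j = 2(-3)^j - 7^(j - 1).
Then w_{j+1} = 7·w_j - 20·(-3)^j = 7·(2(-3)^j - 7^(j - 1)) - 20·(-3)^j = 2(-3)^(j + 1) - 7^j = 2(-3)^(j+1) - 7^((j+1) - 1),
which is the claimed formula at t = j+1.
Hence, by induction on t, the claim holds for every t ≥ 1.

w_t = 2(-3)^t - 7^(t - 1)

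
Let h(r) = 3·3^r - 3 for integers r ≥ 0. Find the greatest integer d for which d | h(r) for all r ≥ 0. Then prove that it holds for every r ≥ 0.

Computing the first values: h(0) = 0 and h(1) = 6; gcd(0, 6) = 6, so d ≤ 6.
We prove 6 | 3·3^r - 3 for all r ≥ 0 by induction on r.
When r = 0: h(0) = 0 = 6·(0), so 6 | h(0).
Inductive step: assume the claim holds for r = i, i.e. 6 | h(i). Then
h(i+1) = 3·3^(i+1) - 3 = 3·(3·3^i - 3) + 6 = 3·h(i) + 6. The first term is divisible by 6 by the inductive hypothesis, and 6 is divisible by 6. Hence 6 | h(i+1).
Hence, by induction on r, the claim holds for every r ≥ 0.
Therefore the largest such d is 6.

d = 6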